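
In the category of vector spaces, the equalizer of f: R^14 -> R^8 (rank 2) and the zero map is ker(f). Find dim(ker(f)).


The equalizer of f and the zero map is ker(f).
By the rank-nullity theorem: dim(ker(f)) = dim(domain) - rank(f).
dim(ker(f)) = 14 - 2 = 12

12


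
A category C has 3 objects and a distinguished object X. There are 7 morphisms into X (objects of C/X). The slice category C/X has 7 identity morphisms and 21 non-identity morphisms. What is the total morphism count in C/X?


In the slice category C/X, objects are morphisms to X.
Identity morphisms: 7 (one per object of C/X).
Non-identity morphisms: 21.
Total = 7 + 21 = 28

28


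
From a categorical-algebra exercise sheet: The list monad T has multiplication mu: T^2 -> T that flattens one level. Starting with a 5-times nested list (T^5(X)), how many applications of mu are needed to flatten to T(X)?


Each application of mu: T^2 -> T removes one layer of nesting.
Starting at depth 5 (i.e., T^5(X)), we need to reach T(X).
Number of mu applications = 5 - 1 = 4

4


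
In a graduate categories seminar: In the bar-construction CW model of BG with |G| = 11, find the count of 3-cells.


In the bar-construction CW model of BG, the n-cells are indexed by
n-tuples [g_1|...|g_n] of non-identity elements of G (degenerate
simplices with some g_i = e do not contribute cells), so there are
(|G| - 1)^n n-cells.
For dim = 3 with |G| = 11:
cells = (11 - 1)^3 = 10^3 = 1000

1000


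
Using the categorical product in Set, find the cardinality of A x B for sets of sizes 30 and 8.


In Set, the product A x B is the Cartesian product.
By the universal property, |A x B| = |A| * |B|.
|A x B| = 30 * 8 = 240

240


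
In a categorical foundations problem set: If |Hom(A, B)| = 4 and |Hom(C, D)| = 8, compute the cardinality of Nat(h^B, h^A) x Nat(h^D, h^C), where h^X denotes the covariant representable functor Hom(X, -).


By the Yoneda lemma, Nat(h^B, h^A) is isomorphic to Hom(A, B),
so |Nat(h^B, h^A)| = |Hom(A, B)| and |Nat(h^D, h^C)| = |Hom(C, D)|.
|Hom(A, B)| = 4, |Hom(C, D)| = 8.
|Nat(h^B, h^A) x Nat(h^D, h^C)| = 4 * 8 = 32

32


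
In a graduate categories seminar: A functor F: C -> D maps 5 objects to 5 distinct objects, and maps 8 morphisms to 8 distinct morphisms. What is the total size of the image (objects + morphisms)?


The image of F consists of distinct objects and distinct morphisms.
|Im(F)| on objects = 5
|Im(F)| on morphisms = 8
Total image cardinality = 5 + 8 = 13

13


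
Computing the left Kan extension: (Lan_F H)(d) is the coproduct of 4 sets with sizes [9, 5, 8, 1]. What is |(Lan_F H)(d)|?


Pointwise, the left Kan extension (Lan_F H)(d) is the colimit, indexed
by the comma category (F downarrow d), of H composed with the
projection (F downarrow d) -> C. Here that colimit is given
as a coproduct (disjoint union) of sets, so its cardinality is the
sum of the sizes of the summands.
Coproduct of sets with sizes: 9 + 5 + 8 + 1
= 23

23


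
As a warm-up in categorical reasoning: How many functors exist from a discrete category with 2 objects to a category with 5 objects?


A functor from a discrete category C to D is determined by
where each object maps. Each of the 2 objects of C can map
to any of the 5 objects of D independently.
Number of functors = 5^2 = 25

25


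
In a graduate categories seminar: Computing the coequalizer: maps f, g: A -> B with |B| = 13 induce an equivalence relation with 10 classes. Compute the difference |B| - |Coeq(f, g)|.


The coequalizer Coeq(f, g) = B / ~ has one element per equivalence class.
|B| = 13, |Coeq(f, g)| = 10.
|B| - |Coeq(f, g)| = 13 - 10 = 3.

3


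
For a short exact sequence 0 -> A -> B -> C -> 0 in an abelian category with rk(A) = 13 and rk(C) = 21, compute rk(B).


For a short exact sequence 0 -> A -> B -> C -> 0,
rank is additive: rank(B) = rank(A) + rank(C).
rank(B) = 13 + 21 = 34

34


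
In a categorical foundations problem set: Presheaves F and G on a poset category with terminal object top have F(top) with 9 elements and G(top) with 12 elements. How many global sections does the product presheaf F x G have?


Global sections of a presheaf on a poset with terminal top satisfy
Gamma(H) ~ H(top). Presheaves admit pointwise products, so
(F x G)(top) = F(top) x G(top) (Cartesian product).
|Gamma(F x G)| = |F(top)| * |G(top)| = 9 * 12 = 108.

108


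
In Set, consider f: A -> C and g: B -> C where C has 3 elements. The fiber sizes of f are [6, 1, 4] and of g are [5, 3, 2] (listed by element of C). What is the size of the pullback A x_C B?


The pullback A x_C B consists of pairs (a, b) with f(a) = g(b).
For each element c in C, the fiber product has |f^-1(c)| * |g^-1(c)| elements.
Summing over C: 6 * 5 + 1 * 3 + 4 * 2
= 30 + 3 + 8 = 41

41


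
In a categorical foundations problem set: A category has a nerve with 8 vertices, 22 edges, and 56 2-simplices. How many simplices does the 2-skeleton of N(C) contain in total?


The 2-skeleton of the nerve N(C) consists of simplices in dimensions 0, 1, 2:
  |N(C)_0| = 8 (objects)
  |N(C)_1| = 22 (morphisms)
  |N(C)_2| = 56 (composable pairs)
Total = 8 + 22 + 56 = 86

86


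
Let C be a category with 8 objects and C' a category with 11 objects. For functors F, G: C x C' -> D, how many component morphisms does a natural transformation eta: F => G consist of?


A natural transformation eta: F => G assigns one component morphism per
object of the domain category.
The domain is the product category C x C', so
|Ob(C x C')| = |Ob(C)| * |Ob(C')| = 8 * 11 = 88.
Therefore eta has 88 component morphisms.

88


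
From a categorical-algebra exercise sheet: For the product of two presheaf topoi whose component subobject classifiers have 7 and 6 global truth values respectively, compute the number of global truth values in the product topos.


In a product of presheaf topoi E_1 x E_2, the subobject classifier
is Omega = Omega_1 x Omega_2 (componentwise), so
|Omega(top)| = |Omega_1(top_1)| * |Omega_2(top_2)|.
= 7 * 6 = 42.

42


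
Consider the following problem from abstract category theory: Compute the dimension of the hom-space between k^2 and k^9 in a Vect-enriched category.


In Vect-enriched categories, Hom(k^n, k^m) is the space of m x n matrices.
dim(Hom(k^2, k^9)) = 9 * 2 = 18

18


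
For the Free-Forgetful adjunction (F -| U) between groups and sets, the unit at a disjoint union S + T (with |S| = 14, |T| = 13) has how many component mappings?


The unit eta_X: X -> U(F(X)) of the Free-Forgetful adjunction
maps each element of X to a generator of F(X). For X = S + T (disjoint
union in Set), |S + T| = |S| + |T|.
Total mappings = 14 + 13 = 27.

27


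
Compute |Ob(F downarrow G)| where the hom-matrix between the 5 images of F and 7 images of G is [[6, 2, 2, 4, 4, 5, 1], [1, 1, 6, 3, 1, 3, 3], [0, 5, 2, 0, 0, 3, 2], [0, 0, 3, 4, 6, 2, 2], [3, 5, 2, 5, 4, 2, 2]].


Objects of (F downarrow G) are triples (a, b, h: F(a)->G(b)).
The count equals the sum of all entries in the hom-matrix.
sum(row 0) = 24
sum(row 1) = 18
sum(row 2) = 12
sum(row 3) = 17
sum(row 4) = 23
Grand total = 94

94


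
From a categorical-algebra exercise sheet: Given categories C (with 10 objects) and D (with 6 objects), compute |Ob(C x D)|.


The product category C x D has objects that are pairs (c, d).
Number of pairs = |Ob(C)| * |Ob(D)| = 10 * 6 = 60

60


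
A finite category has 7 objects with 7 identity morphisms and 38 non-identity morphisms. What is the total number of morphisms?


Each object has an identity morphism, giving 7 identities.
Adding the 38 non-identity morphisms:
Total = 7 + 38 = 45

45


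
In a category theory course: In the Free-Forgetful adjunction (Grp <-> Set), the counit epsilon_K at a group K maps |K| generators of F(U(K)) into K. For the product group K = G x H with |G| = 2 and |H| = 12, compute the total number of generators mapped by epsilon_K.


The counit epsilon_K: F(U(K)) -> K of the Free-Forgetful adjunction
maps |K| generators of F(U(K)) into K. For K = G x H (the product group),
|G x H| = |G| * |H|.
Total generators mapped = 2 * 12 = 24.

24


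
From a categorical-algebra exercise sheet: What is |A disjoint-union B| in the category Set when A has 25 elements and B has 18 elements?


In Set, the coproduct A + B is the disjoint union.
|A + B| = |A| + |B| = 25 + 18 = 43

43


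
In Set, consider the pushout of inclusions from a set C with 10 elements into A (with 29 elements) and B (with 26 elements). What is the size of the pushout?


The pushout A +_C B identifies the images of C in A and B.
|A +_C B| = |A| + |B| - |C| (for injections).
= 29 + 26 - 10 = 45

45


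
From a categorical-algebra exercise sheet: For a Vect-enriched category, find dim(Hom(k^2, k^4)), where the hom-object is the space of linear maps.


In Vect-enriched categories, Hom(k^n, k^m) is the space of m x n matrices.
dim(Hom(k^2, k^4)) = 4 * 2 = 8

8


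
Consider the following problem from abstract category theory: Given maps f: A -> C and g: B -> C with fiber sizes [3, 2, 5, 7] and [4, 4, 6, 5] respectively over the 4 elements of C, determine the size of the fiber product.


The pullback A x_C B consists of pairs (a, b) with f(a) = g(b).
For each element c in C, the fiber product has |f^-1(c)| * |g^-1(c)| elements.
Summing over C: 3 * 4 + 2 * 4 + 5 * 6 + 7 * 5
= 12 + 8 + 30 + 35 = 85

85


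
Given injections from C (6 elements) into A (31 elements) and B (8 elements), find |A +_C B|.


The pushout A +_C B identifies the images of C in A and B.
|A +_C B| = |A| + |B| - |C| (for injections).
= 31 + 8 - 6 = 33

33


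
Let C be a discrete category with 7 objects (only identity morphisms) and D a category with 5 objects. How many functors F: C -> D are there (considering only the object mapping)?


A functor from a discrete category C to D is determined by
where each object maps. Each of the 7 objects of C can map
to any of the 5 objects of D independently.
Number of functors = 5^7 = 78125

78125


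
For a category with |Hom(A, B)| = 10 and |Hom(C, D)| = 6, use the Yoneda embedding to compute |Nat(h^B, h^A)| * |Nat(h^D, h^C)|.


By the Yoneda lemma, Nat(h^B, h^A) is isomorphic to Hom(A, B),
so |Nat(h^B, h^A)| = |Hom(A, B)| and |Nat(h^D, h^C)| = |Hom(C, D)|.
|Hom(A, B)| = 10, |Hom(C, D)| = 6.
|Nat(h^B, h^A) x Nat(h^D, h^C)| = 10 * 6 = 60

60


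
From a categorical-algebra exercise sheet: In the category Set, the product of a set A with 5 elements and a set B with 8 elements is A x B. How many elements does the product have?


In Set, the product A x B is the Cartesian product.
By the universal property, |A x B| = |A| * |B|.
|A x B| = 5 * 8 = 40

40


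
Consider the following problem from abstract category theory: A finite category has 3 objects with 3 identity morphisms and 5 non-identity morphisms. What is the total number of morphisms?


Each object has an identity morphism, giving 3 identities.
Adding the 5 non-identity morphisms:
Total = 3 + 5 = 8

8


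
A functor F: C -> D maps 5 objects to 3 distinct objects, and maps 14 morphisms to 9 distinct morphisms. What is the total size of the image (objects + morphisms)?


The image of F consists of distinct objects and distinct morphisms.
|Im(F)| on objects = 3
|Im(F)| on morphisms = 9
Total image cardinality = 3 + 9 = 12

12


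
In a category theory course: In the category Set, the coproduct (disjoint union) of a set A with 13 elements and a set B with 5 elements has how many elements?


In Set, the coproduct A + B is the disjoint union.
|A + B| = |A| + |B| = 13 + 5 = 18

18


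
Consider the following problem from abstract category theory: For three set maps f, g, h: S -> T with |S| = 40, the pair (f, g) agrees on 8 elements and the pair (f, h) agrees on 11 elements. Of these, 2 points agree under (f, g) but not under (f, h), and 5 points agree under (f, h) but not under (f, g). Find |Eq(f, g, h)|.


Eq(f, g, h) is the triple-agreement set: points in S where all three
maps take the same value. Using inclusion-exclusion on the pairwise data:
Pair (f, g) agrees on 8 points; pair (f, h) on 11 points.
Points agreeing under (f, g) but not (f, h) = 2; under (f, h) but not (f, g) = 5.
Triple-agreement = agreement-in-(f, g) minus points that agree under (f, g) but not (f, h):
|Eq(f, g, h)| = 8 - 2 = 6
(cross-check via (f, h): 11 - 5 = 6.)

6


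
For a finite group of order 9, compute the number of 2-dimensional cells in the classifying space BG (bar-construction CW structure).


In the bar-construction CW model of BG, the n-cells are indexed by
n-tuples [g_1|...|g_n] of non-identity elements of G (degenerate
simplices with some g_i = e do not contribute cells), so there are
(|G| - 1)^n n-cells.
For dim = 2 with |G| = 9:
cells = (9 - 1)^2 = 8^2 = 64

64


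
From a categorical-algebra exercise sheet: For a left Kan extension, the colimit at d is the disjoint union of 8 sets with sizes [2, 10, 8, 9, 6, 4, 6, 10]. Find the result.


Pointwise, the left Kan extension (Lan_F H)(d) is the colimit, indexed
by the comma category (F downarrow d), of H composed with the
projection (F downarrow d) -> C. Here that colimit is given
as a coproduct (disjoint union) of sets, so its cardinality is the
sum of the sizes of the summands.
Coproduct of sets with sizes: 2 + 10 + 8 + 9 + 6 + 4 + 6 + 10
= 55

55


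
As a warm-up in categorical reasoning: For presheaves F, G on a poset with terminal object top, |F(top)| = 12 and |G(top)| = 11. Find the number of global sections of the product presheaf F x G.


Global sections of a presheaf on a poset with terminal top satisfy
Gamma(H) ~ H(top). Presheaves admit pointwise products, so
(F x G)(top) = F(top) x G(top) (Cartesian product).
|Gamma(F x G)| = |F(top)| * |G(top)| = 12 * 11 = 132.

132


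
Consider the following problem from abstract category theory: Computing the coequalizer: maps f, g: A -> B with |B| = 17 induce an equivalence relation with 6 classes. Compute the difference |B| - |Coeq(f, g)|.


The coequalizer Coeq(f, g) = B / ~ has one element per equivalence class.
|B| = 17, |Coeq(f, g)| = 6.
|B| - |Coeq(f, g)| = 17 - 6 = 11.

11


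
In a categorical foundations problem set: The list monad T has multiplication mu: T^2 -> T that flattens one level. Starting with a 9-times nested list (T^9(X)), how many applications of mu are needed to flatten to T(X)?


Each application of mu: T^2 -> T removes one layer of nesting.
Starting at depth 9 (i.e., T^9(X)), we need to reach T(X).
Number of mu applications = 9 - 1 = 8

8


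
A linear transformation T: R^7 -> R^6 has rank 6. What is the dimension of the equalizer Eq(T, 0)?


The equalizer of f and the zero map is ker(f).
By the rank-nullity theorem: dim(ker(f)) = dim(domain) - rank(f).
dim(ker(f)) = 7 - 6 = 1

1


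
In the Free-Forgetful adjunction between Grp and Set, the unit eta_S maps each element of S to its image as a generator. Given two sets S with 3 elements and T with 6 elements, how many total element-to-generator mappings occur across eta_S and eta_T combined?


The unit eta_X: X -> U(F(X)) of the Free-Forgetful adjunction
maps each element of X to a generator of F(X). For X = S + T (disjoint
union in Set), |S + T| = |S| + |T|.
Total mappings = 3 + 6 = 9.

9


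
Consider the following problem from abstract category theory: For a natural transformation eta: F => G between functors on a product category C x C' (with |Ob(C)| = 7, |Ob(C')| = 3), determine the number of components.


A natural transformation eta: F => G assigns one component morphism per
object of the domain category.
The domain is the product category C x C', so
|Ob(C x C')| = |Ob(C)| * |Ob(C')| = 7 * 3 = 21.
Therefore eta has 21 component morphisms.

21


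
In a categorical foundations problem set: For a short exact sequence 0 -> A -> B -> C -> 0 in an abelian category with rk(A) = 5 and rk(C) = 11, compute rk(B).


For a short exact sequence 0 -> A -> B -> C -> 0,
rank is additive: rank(B) = rank(A) + rank(C).
rank(B) = 5 + 11 = 16

16


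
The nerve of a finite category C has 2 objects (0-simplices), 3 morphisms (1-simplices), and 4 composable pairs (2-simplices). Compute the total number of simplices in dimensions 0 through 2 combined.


The 2-skeleton of the nerve N(C) consists of simplices in dimensions 0, 1, 2:
  |N(C)_0| = 2 (objects)
  |N(C)_1| = 3 (morphisms)
  |N(C)_2| = 4 (composable pairs)
Total = 2 + 3 + 4 = 9

9


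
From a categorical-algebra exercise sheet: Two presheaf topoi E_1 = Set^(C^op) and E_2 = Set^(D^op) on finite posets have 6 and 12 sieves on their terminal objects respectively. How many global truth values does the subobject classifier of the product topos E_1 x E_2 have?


In a product of presheaf topoi E_1 x E_2, the subobject classifier
is Omega = Omega_1 x Omega_2 (componentwise), so
|Omega(top)| = |Omega_1(top_1)| * |Omega_2(top_2)|.
= 6 * 12 = 72.

72


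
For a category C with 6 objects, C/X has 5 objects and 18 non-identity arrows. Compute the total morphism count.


In the slice category C/X, objects are morphisms to X.
Identity morphisms: 5 (one per object of C/X).
Non-identity morphisms: 18.
Total = 5 + 18 = 23

23


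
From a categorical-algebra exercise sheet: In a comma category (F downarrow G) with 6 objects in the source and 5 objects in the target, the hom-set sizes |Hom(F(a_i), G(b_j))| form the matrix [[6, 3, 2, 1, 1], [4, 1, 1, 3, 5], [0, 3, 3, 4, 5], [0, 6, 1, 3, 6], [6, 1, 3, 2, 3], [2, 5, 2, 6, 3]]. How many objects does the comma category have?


Objects of (F downarrow G) are triples (a, b, h: F(a)->G(b)).
The count equals the sum of all entries in the hom-matrix.
sum(row 0) = 13
sum(row 1) = 14
sum(row 2) = 15
sum(row 3) = 16
sum(row 4) = 15
sum(row 5) = 18
Grand total = 91

91


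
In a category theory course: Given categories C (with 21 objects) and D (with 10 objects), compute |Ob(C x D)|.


The product category C x D has objects that are pairs (c, d).
Number of pairs = |Ob(C)| * |Ob(D)| = 21 * 10 = 210

210


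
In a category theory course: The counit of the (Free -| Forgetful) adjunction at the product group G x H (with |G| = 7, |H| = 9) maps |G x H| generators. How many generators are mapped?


The counit epsilon_K: F(U(K)) -> K of the Free-Forgetful adjunction
maps |K| generators of F(U(K)) into K. For K = G x H (the product group),
|G x H| = |G| * |H|.
Total generators mapped = 7 * 9 = 63.

63


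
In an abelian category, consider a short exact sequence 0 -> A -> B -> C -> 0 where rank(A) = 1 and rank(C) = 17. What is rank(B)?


For a short exact sequence 0 -> A -> B -> C -> 0,
rank is additive: rank(B) = rank(A) + rank(C).
rank(B) = 1 + 17 = 18

18


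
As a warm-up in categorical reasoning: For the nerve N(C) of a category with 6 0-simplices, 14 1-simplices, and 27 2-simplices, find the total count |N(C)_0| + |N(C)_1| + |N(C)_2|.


The 2-skeleton of the nerve N(C) consists of simplices in dimensions 0, 1, 2:
  |N(C)_0| = 6 (objects)
  |N(C)_1| = 14 (morphisms)
  |N(C)_2| = 27 (composable pairs)
Total = 6 + 14 + 27 = 47

47


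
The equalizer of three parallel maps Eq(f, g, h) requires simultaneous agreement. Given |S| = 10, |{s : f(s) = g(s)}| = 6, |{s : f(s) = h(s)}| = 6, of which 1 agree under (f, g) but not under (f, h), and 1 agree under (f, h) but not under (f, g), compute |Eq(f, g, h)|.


Eq(f, g, h) is the triple-agreement set: points in S where all three
maps take the same value. Using inclusion-exclusion on the pairwise data:
Pair (f, g) agrees on 6 points; pair (f, h) on 6 points.
Points agreeing under (f, g) but not (f, h) = 1; under (f, h) but not (f, g) = 1.
Triple-agreement = agreement-in-(f, g) minus points that agree under (f, g) but not (f, h):
|Eq(f, g, h)| = 6 - 1 = 5
(cross-check via (f, h): 6 - 1 = 5.)

5


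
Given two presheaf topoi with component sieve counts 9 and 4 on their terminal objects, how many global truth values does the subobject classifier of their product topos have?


In a product of presheaf topoi E_1 x E_2, the subobject classifier
is Omega = Omega_1 x Omega_2 (componentwise), so
|Omega(top)| = |Omega_1(top_1)| * |Omega_2(top_2)|.
= 9 * 4 = 36.

36


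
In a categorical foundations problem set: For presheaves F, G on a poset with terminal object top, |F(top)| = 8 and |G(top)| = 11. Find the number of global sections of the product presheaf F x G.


Global sections of a presheaf on a poset with terminal top satisfy
Gamma(H) ~ H(top). Presheaves admit pointwise products, so
(F x G)(top) = F(top) x G(top) (Cartesian product).
|Gamma(F x G)| = |F(top)| * |G(top)| = 8 * 11 = 88.

88


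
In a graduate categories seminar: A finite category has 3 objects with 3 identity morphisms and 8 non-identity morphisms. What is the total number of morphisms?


Each object has an identity morphism, giving 3 identities.
Adding the 8 non-identity morphisms:
Total = 3 + 8 = 11

11


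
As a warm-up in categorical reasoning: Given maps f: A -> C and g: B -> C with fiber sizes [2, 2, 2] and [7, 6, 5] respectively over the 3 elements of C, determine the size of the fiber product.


The pullback A x_C B consists of pairs (a, b) with f(a) = g(b).
For each element c in C, the fiber product has |f^-1(c)| * |g^-1(c)| elements.
Summing over C: 2 * 7 + 2 * 6 + 2 * 5
= 14 + 12 + 10 = 36

36


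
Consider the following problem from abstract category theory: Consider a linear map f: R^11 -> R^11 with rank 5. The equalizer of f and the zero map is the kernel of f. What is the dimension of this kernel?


The equalizer of f and the zero map is ker(f).
By the rank-nullity theorem: dim(ker(f)) = dim(domain) - rank(f).
dim(ker(f)) = 11 - 5 = 6

6


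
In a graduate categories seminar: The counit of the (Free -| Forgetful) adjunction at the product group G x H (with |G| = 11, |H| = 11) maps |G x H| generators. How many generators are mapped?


The counit epsilon_K: F(U(K)) -> K of the Free-Forgetful adjunction
maps |K| generators of F(U(K)) into K. For K = G x H (the product group),
|G x H| = |G| * |H|.
Total generators mapped = 11 * 11 = 121.

121


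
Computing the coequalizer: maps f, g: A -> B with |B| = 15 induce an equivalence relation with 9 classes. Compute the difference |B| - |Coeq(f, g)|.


The coequalizer Coeq(f, g) = B / ~ has one element per equivalence class.
|B| = 15, |Coeq(f, g)| = 9.
|B| - |Coeq(f, g)| = 15 - 9 = 6.

6


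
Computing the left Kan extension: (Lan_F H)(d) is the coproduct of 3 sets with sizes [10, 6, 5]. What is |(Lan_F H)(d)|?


Pointwise, the left Kan extension (Lan_F H)(d) is the colimit, indexed
by the comma category (F downarrow d), of H composed with the
projection (F downarrow d) -> C. Here that colimit is given
as a coproduct (disjoint union) of sets, so its cardinality is the
sum of the sizes of the summands.
Coproduct of sets with sizes: 10 + 6 + 5
= 21

21


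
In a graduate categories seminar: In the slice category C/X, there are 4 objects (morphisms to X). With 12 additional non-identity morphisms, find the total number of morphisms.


In the slice category C/X, objects are morphisms to X.
Identity morphisms: 4 (one per object of C/X).
Non-identity morphisms: 12.
Total = 4 + 12 = 16

16


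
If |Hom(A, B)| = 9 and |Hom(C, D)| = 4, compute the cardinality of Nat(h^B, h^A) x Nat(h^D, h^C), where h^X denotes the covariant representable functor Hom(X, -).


By the Yoneda lemma, Nat(h^B, h^A) is isomorphic to Hom(A, B),
so |Nat(h^B, h^A)| = |Hom(A, B)| and |Nat(h^D, h^C)| = |Hom(C, D)|.
|Hom(A, B)| = 9, |Hom(C, D)| = 4.
|Nat(h^B, h^A) x Nat(h^D, h^C)| = 9 * 4 = 36

36


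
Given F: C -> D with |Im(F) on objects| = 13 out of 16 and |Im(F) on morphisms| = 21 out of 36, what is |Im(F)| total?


The image of F consists of distinct objects and distinct morphisms.
|Im(F)| on objects = 13
|Im(F)| on morphisms = 21
Total image cardinality = 13 + 21 = 34

34


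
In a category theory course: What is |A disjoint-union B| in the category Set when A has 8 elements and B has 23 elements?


In Set, the coproduct A + B is the disjoint union.
|A + B| = |A| + |B| = 8 + 23 = 31

31


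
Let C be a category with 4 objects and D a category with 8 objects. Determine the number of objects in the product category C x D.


The product category C x D has objects that are pairs (c, d).
Number of pairs = |Ob(C)| * |Ob(D)| = 4 * 8 = 32

32


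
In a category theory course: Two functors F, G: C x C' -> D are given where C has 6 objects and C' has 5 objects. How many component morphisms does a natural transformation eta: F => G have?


A natural transformation eta: F => G assigns one component morphism per
object of the domain category.
The domain is the product category C x C', so
|Ob(C x C')| = |Ob(C)| * |Ob(C')| = 6 * 5 = 30.
Therefore eta has 30 component morphisms.

30


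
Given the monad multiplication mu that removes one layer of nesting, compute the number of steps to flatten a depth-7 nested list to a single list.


Each application of mu: T^2 -> T removes one layer of nesting.
Starting at depth 7 (i.e., T^7(X)), we need to reach T(X).
Number of mu applications = 7 - 1 = 6

6


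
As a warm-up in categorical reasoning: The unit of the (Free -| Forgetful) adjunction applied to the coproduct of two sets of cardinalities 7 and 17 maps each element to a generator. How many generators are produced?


The unit eta_X: X -> U(F(X)) of the Free-Forgetful adjunction
maps each element of X to a generator of F(X). For X = S + T (disjoint
union in Set), |S + T| = |S| + |T|.
Total mappings = 7 + 17 = 24.

24


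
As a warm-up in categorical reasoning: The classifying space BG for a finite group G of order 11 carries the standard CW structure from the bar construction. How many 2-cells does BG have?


In the bar-construction CW model of BG, the n-cells are indexed by
n-tuples [g_1|...|g_n] of non-identity elements of G (degenerate
simplices with some g_i = e do not contribute cells), so there are
(|G| - 1)^n n-cells.
For dim = 2 with |G| = 11:
cells = (11 - 1)^2 = 10^2 = 100

100


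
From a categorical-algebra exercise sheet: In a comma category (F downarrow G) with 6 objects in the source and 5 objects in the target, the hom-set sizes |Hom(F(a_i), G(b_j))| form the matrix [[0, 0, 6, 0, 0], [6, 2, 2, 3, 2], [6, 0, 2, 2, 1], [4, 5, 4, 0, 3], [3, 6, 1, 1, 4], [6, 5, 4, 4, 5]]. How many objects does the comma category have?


Objects of (F downarrow G) are triples (a, b, h: F(a)->G(b)).
The count equals the sum of all entries in the hom-matrix.
sum(row 0) = 6
sum(row 1) = 15
sum(row 2) = 11
sum(row 3) = 16
sum(row 4) = 15
sum(row 5) = 24
Grand total = 87

87


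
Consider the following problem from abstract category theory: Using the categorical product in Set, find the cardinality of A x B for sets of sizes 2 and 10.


In Set, the product A x B is the Cartesian product.
By the universal property, |A x B| = |A| * |B|.
|A x B| = 2 * 10 = 20

20


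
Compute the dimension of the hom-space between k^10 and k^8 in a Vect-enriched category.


In Vect-enriched categories, Hom(k^n, k^m) is the space of m x n matrices.
dim(Hom(k^10, k^8)) = 8 * 10 = 80

80


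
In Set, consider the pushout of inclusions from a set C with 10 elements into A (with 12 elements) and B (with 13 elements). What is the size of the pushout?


The pushout A +_C B identifies the images of C in A and B.
|A +_C B| = |A| + |B| - |C| (for injections).
= 12 + 13 - 10 = 15

15


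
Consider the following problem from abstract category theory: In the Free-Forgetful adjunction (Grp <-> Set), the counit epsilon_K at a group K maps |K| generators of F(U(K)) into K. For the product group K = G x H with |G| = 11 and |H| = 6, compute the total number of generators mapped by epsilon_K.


The counit epsilon_K: F(U(K)) -> K of the Free-Forgetful adjunction
maps |K| generators of F(U(K)) into K. For K = G x H (the product group),
|G x H| = |G| * |H|.
Total generators mapped = 11 * 6 = 66.

66


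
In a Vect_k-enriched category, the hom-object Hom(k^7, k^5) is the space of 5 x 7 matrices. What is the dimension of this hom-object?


In Vect-enriched categories, Hom(k^n, k^m) is the space of m x n matrices.
dim(Hom(k^7, k^5)) = 5 * 7 = 35

35


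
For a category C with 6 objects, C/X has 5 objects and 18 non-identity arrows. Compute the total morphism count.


In the slice category C/X, objects are morphisms to X.
Identity morphisms: 5 (one per object of C/X).
Non-identity morphisms: 18.
Total = 5 + 18 = 23

23


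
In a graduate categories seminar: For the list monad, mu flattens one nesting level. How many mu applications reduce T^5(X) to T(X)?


Each application of mu: T^2 -> T removes one layer of nesting.
Starting at depth 5 (i.e., T^5(X)), we need to reach T(X).
Number of mu applications = 5 - 1 = 4

4


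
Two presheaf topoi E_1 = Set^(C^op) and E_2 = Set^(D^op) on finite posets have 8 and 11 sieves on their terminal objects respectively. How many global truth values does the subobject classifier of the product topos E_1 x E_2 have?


In a product of presheaf topoi E_1 x E_2, the subobject classifier
is Omega = Omega_1 x Omega_2 (componentwise), so
|Omega(top)| = |Omega_1(top_1)| * |Omega_2(top_2)|.
= 8 * 11 = 88.

88


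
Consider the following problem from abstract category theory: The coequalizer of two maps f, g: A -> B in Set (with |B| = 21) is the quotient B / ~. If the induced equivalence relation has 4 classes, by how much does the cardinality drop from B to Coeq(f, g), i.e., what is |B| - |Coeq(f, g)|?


The coequalizer Coeq(f, g) = B / ~ has one element per equivalence class.
|B| = 21, |Coeq(f, g)| = 4.
|B| - |Coeq(f, g)| = 21 - 4 = 17.

17


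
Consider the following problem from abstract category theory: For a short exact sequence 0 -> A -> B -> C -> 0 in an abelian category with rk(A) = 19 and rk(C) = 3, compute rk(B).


For a short exact sequence 0 -> A -> B -> C -> 0,
rank is additive: rank(B) = rank(A) + rank(C).
rank(B) = 19 + 3 = 22

22


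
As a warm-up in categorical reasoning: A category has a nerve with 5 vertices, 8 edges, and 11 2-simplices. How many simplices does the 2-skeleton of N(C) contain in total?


The 2-skeleton of the nerve N(C) consists of simplices in dimensions 0, 1, 2:
  |N(C)_0| = 5 (objects)
  |N(C)_1| = 8 (morphisms)
  |N(C)_2| = 11 (composable pairs)
Total = 5 + 8 + 11 = 24

24


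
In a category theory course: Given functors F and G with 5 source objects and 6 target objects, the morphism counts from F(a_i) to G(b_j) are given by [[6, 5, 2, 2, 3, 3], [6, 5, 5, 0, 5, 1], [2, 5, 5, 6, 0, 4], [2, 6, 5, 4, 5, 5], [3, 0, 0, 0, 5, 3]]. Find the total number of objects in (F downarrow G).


Objects of (F downarrow G) are triples (a, b, h: F(a)->G(b)).
The count equals the sum of all entries in the hom-matrix.
sum(row 0) = 21
sum(row 1) = 22
sum(row 2) = 22
sum(row 3) = 27
sum(row 4) = 11
Grand total = 103

103


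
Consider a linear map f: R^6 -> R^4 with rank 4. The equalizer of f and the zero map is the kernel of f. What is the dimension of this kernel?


The equalizer of f and the zero map is ker(f).
By the rank-nullity theorem: dim(ker(f)) = dim(domain) - rank(f).
dim(ker(f)) = 6 - 4 = 2

2


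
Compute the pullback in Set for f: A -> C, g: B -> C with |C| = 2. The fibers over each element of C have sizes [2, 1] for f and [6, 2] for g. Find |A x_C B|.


The pullback A x_C B consists of pairs (a, b) with f(a) = g(b).
For each element c in C, the fiber product has |f^-1(c)| * |g^-1(c)| elements.
Summing over C: 2 * 6 + 1 * 2
= 12 + 2 = 14

14


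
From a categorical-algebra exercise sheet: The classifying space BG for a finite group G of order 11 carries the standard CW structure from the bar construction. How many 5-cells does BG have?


In the bar-construction CW model of BG, the n-cells are indexed by
n-tuples [g_1|...|g_n] of non-identity elements of G (degenerate
simplices with some g_i = e do not contribute cells), so there are
(|G| - 1)^n n-cells.
For dim = 5 with |G| = 11:
cells = (11 - 1)^5 = 10^5 = 100000

100000


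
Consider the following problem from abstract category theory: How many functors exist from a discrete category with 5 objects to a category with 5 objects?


A functor from a discrete category C to D is determined by
where each object maps. Each of the 5 objects of C can map
to any of the 5 objects of D independently.
Number of functors = 5^5 = 3125

3125


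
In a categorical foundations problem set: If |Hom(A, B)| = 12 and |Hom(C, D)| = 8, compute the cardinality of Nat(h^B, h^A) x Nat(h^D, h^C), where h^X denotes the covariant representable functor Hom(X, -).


By the Yoneda lemma, Nat(h^B, h^A) is isomorphic to Hom(A, B),
so |Nat(h^B, h^A)| = |Hom(A, B)| and |Nat(h^D, h^C)| = |Hom(C, D)|.
|Hom(A, B)| = 12, |Hom(C, D)| = 8.
|Nat(h^B, h^A) x Nat(h^D, h^C)| = 12 * 8 = 96

96


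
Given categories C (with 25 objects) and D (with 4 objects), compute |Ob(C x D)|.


The product category C x D has objects that are pairs (c, d).
Number of pairs = |Ob(C)| * |Ob(D)| = 25 * 4 = 100

100


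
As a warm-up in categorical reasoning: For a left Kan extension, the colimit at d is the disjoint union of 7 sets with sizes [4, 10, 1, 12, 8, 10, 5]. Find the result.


Pointwise, the left Kan extension (Lan_F H)(d) is the colimit, indexed
by the comma category (F downarrow d), of H composed with the
projection (F downarrow d) -> C. Here that colimit is given
as a coproduct (disjoint union) of sets, so its cardinality is the
sum of the sizes of the summands.
Coproduct of sets with sizes: 4 + 10 + 1 + 12 + 8 + 10 + 5
= 50

50


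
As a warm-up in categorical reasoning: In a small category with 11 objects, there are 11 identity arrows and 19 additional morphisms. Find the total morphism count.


Each object has an identity morphism, giving 11 identities.
Adding the 19 non-identity morphisms:
Total = 11 + 19 = 30

30


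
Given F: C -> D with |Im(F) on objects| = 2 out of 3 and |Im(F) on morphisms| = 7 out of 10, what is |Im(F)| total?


The image of F consists of distinct objects and distinct morphisms.
|Im(F)| on objects = 2
|Im(F)| on morphisms = 7
Total image cardinality = 2 + 7 = 9

9


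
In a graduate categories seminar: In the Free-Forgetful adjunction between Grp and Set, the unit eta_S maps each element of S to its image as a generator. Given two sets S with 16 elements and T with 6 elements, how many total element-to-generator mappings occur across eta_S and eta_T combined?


The unit eta_X: X -> U(F(X)) of the Free-Forgetful adjunction
maps each element of X to a generator of F(X). For X = S + T (disjoint
union in Set), |S + T| = |S| + |T|.
Total mappings = 16 + 6 = 22.

22


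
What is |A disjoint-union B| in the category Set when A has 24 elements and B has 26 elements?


In Set, the coproduct A + B is the disjoint union.
|A + B| = |A| + |B| = 24 + 26 = 50

50


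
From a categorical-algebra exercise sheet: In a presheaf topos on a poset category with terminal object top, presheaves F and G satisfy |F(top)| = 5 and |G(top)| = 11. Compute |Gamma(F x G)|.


Global sections of a presheaf on a poset with terminal top satisfy
Gamma(H) ~ H(top). Presheaves admit pointwise products, so
(F x G)(top) = F(top) x G(top) (Cartesian product).
|Gamma(F x G)| = |F(top)| * |G(top)| = 5 * 11 = 55.

55


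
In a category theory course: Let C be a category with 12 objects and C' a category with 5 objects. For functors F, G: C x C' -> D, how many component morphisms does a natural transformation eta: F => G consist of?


A natural transformation eta: F => G assigns one component morphism per
object of the domain category.
The domain is the product category C x C', so
|Ob(C x C')| = |Ob(C)| * |Ob(C')| = 12 * 5 = 60.
Therefore eta has 60 component morphisms.

60


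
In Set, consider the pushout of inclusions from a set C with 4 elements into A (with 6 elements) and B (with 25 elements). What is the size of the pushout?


The pushout A +_C B identifies the images of C in A and B.
|A +_C B| = |A| + |B| - |C| (for injections).
= 6 + 25 - 4 = 27

27


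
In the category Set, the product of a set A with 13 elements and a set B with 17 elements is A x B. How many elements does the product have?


In Set, the product A x B is the Cartesian product.
By the universal property, |A x B| = |A| * |B|.
|A x B| = 13 * 17 = 221

221


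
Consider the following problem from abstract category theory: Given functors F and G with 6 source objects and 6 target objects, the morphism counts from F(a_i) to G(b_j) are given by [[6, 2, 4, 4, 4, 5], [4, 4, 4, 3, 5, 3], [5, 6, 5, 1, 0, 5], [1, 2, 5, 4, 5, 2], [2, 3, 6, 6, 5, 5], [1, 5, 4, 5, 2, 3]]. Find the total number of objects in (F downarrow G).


Objects of (F downarrow G) are triples (a, b, h: F(a)->G(b)).
The count equals the sum of all entries in the hom-matrix.
sum(row 0) = 25
sum(row 1) = 23
sum(row 2) = 22
sum(row 3) = 19
sum(row 4) = 27
sum(row 5) = 20
Grand total = 136

136


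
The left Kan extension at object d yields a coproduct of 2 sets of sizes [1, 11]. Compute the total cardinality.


Pointwise, the left Kan extension (Lan_F H)(d) is the colimit, indexed
by the comma category (F downarrow d), of H composed with the
projection (F downarrow d) -> C. Here that colimit is given
as a coproduct (disjoint union) of sets, so its cardinality is the
sum of the sizes of the summands.
Coproduct of sets with sizes: 1 + 11
= 12

12


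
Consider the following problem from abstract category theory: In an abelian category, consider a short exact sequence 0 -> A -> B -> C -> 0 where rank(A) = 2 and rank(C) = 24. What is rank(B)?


For a short exact sequence 0 -> A -> B -> C -> 0,
rank is additive: rank(B) = rank(A) + rank(C).
rank(B) = 2 + 24 = 26

26


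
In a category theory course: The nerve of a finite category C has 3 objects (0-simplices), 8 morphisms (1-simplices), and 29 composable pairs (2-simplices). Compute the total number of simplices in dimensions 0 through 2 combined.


The 2-skeleton of the nerve N(C) consists of simplices in dimensions 0, 1, 2:
  |N(C)_0| = 3 (objects)
  |N(C)_1| = 8 (morphisms)
  |N(C)_2| = 29 (composable pairs)
Total = 3 + 8 + 29 = 40

40


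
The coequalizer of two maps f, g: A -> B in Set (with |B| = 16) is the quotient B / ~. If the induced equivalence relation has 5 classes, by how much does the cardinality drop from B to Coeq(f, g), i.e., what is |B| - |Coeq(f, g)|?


The coequalizer Coeq(f, g) = B / ~ has one element per equivalence class.
|B| = 16, |Coeq(f, g)| = 5.
|B| - |Coeq(f, g)| = 16 - 5 = 11.

11


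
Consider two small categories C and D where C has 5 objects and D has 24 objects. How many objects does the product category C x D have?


The product category C x D has objects that are pairs (c, d).
Number of pairs = |Ob(C)| * |Ob(D)| = 5 * 24 = 120

120


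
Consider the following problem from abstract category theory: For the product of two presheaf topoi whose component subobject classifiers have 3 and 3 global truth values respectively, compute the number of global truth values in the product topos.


In a product of presheaf topoi E_1 x E_2, the subobject classifier
is Omega = Omega_1 x Omega_2 (componentwise), so
|Omega(top)| = |Omega_1(top_1)| * |Omega_2(top_2)|.
= 3 * 3 = 9.

9


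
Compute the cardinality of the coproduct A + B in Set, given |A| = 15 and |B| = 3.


In Set, the coproduct A + B is the disjoint union.
|A + B| = |A| + |B| = 15 + 3 = 18

18


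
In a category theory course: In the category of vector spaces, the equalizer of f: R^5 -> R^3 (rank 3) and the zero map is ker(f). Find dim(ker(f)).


The equalizer of f and the zero map is ker(f).
By the rank-nullity theorem: dim(ker(f)) = dim(domain) - rank(f).
dim(ker(f)) = 5 - 3 = 2

2


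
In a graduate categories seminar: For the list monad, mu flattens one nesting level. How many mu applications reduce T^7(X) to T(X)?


Each application of mu: T^2 -> T removes one layer of nesting.
Starting at depth 7 (i.e., T^7(X)), we need to reach T(X).
Number of mu applications = 7 - 1 = 6

6
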